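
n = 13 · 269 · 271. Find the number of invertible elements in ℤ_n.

φ(13) = 13 − 1 = 12.
φ(269) = 269 − 1 = 268.
φ(271) = 271 − 1 = 270.
φ(947687) = 12 × 268 × 270 = 868320.

868320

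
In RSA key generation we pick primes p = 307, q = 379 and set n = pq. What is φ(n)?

115668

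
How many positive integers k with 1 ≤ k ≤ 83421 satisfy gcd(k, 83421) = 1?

47520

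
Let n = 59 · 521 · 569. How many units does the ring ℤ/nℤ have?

17130880

φ(17490491) = 17490491 · (1 − 1/59) · (1 − 1/521) · (1 − 1/569)
       = 17490491 · 17130880/17490491 = 17130880.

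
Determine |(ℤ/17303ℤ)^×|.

17303 = 11^3 * 13.
φ(17303) = 17303 · (1 − 1/11) · (1 − 1/13)
       = 17303 · 120/143 = 14520.

14520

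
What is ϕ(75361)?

First factor: 75361 = 11 · 13 · 17 · 31.
φ(75361) = 75361 · (1 − 1/11) · (1 − 1/13) · (1 − 1/17) · (1 − 1/31)
       = 75361 · 57600/75361 = 57600.

57600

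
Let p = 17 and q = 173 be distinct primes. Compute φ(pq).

For distinct primes, φ(pq) = (p−1)(q−1) = 16 × 172 = 2752.

2752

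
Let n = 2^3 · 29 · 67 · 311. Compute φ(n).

2291520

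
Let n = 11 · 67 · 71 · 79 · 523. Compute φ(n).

1881079200

φ(2161994659) = 2161994659 · (1 − 1/11) · (1 − 1/67) · (1 − 1/71) · (1 − 1/79) · (1 − 1/523)
       = 2161994659 · 1881079200/2161994659 = 1881079200.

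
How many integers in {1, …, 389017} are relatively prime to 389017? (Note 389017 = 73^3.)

φ(389017) = 389017 · (1 − 1/73)
       = 389017 · 72/73 = 383688.

383688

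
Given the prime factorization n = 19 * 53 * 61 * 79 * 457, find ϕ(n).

1997498880

φ(2217698981) = 2217698981 · (1 − 1/19) · (1 − 1/53) · (1 − 1/61) · (1 − 1/79) · (1 − 1/457)
       = 2217698981 · 1997498880/2217698981 = 1997498880.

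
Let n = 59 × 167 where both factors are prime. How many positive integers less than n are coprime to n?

For distinct primes, φ(pq) = (p−1)(q−1) = 58 × 166 = 9628.

9628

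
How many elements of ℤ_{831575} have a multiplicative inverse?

Factor 831575: 831575 = 5**2 * 29 * 31 * 37.
φ(831575) = 831575 · (1 − 1/5) · (1 − 1/29) · (1 − 1/31) · (1 − 1/37)
       = 831575 · 120960/166315 = 604800.

604800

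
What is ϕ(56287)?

40320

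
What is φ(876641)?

Prime factorization: 876641 = 19 × 29 × 37 × 43.
φ(19) = 19 − 1 = 18.
φ(29) = 29 − 1 = 28.
φ(37) = 37 − 1 = 36.
φ(43) = 43 − 1 = 42.
Multiply: 18 · 28 · 36 · 42 = 762048.

762048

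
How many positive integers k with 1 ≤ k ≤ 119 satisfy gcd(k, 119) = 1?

First factor: 119 = 7 · 17.
φ(119) = 119 · (1 − 1/7) · (1 − 1/17)
       = 119 · 96/119 = 96.

96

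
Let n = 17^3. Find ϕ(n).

4624

φ(17^3) = 17^3 − 17^2 = 4913 − 289 = 4624.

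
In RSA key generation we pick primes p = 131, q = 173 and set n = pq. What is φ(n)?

22360

For distinct primes, φ(pq) = (p−1)(q−1) = 130 × 172 = 22360.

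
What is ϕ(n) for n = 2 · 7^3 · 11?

φ(2) = 2 − 1 = 1.
φ(7^3) = 7^3 − 7^2 = 343 − 49 = 294.
φ(11) = 11 − 1 = 10.
φ(7546) = 1 × 294 × 10 = 2940.

2940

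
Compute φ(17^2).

φ(289) = 289 · (1 − 1/17)
       = 289 · 16/17 = 272.

272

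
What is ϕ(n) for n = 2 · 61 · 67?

3960

φ(8174) = 8174 · (1 − 1/2) · (1 − 1/61) · (1 − 1/67)
       = 8174 · 3960/8174 = 3960.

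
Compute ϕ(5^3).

100

φ(5^3) = 5^3 − 5^2 = 125 − 25 = 100.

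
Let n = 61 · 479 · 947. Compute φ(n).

φ(61) = 61 − 1 = 60.
φ(479) = 479 − 1 = 478.
φ(947) = 947 − 1 = 946.
φ(27670393) = 60 × 478 × 946 = 27131280.

27131280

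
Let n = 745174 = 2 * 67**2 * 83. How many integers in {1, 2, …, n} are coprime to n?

φ(2) = 2 − 1 = 1.
φ(67^2) = 67^2 − 67^1 = 4489 − 67 = 4422.
φ(83) = 83 − 1 = 82.
φ(745174) = 1 × 4422 × 82 = 362604.

362604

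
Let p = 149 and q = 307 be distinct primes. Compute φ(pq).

φ(45743) = 45743 · (1 − 1/149) · (1 − 1/307)
       = 45743 · 45288/45743 = 45288.

45288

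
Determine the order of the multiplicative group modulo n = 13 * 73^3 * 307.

φ(13) = 13 − 1 = 12.
φ(73^3) = 73^2·(73−1) = 5329·72 = 383688.
φ(307) = 307 − 1 = 306.
Multiply: 12 · 383688 · 306 = 1408902336.

1408902336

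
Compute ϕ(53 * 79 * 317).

1281696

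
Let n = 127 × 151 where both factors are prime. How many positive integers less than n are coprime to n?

18900

φ(19177) = 19177 · (1 − 1/127) · (1 − 1/151)
       = 19177 · 18900/19177 = 18900.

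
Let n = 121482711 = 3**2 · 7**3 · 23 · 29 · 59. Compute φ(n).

φ(121482711) = 121482711 · (1 − 1/3) · (1 − 1/7) · (1 − 1/23) · (1 − 1/29) · (1 − 1/59)
       = 121482711 · 428736/826413 = 63024192.

63024192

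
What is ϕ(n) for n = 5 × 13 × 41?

φ(5) = 5 − 1 = 4.
φ(13) = 13 − 1 = 12.
φ(41) = 41 − 1 = 40.
Since φ is multiplicative, φ(2665) = 4 · 12 · 40 = 1920.

1920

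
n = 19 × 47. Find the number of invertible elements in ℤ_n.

828

φ(19) = 19 − 1 = 18.
φ(47) = 47 − 1 = 46.
φ(893) = 18 × 46 = 828.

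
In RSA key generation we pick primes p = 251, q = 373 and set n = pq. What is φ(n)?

For distinct primes, φ(pq) = (p−1)(q−1) = 250 × 372 = 93000.

93000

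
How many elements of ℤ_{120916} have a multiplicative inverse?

54432

Prime factorization: 120916 = 2^2 · 19 · 37 · 43.
φ(2^2) = 2^2 − 2^1 = 4 − 2 = 2.
φ(19) = 19 − 1 = 18.
φ(37) = 37 − 1 = 36.
φ(43) = 43 − 1 = 42.
Since φ is multiplicative, φ(120916) = 2 · 18 · 36 · 42 = 54432.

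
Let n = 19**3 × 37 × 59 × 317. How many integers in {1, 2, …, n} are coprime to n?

φ(4746503449) = 4746503449 · (1 − 1/19) · (1 − 1/37) · (1 − 1/59) · (1 − 1/317)
       = 4746503449 · 11876544/13148209 = 4287432384.

4287432384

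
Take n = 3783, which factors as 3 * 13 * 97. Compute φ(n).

φ(3) = 3 − 1 = 2.
φ(13) = 13 − 1 = 12.
φ(97) = 97 − 1 = 96.
Since φ is multiplicative, φ(3783) = 2 · 12 · 96 = 2304.

2304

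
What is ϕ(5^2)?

20

φ(5^2) = 5^1·(5−1) = 5·4 = 20.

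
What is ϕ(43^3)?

φ(43^3) = 43^2·(43−1) = 1849·42 = 77658.

77658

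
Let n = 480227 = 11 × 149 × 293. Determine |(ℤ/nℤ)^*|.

φ(480227) = 480227 · (1 − 1/11) · (1 − 1/149) · (1 − 1/293)
       = 480227 · 432160/480227 = 432160.

432160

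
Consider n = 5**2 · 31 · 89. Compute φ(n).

φ(5^2) = 5^2 − 5^1 = 25 − 5 = 20.
φ(31) = 31 − 1 = 30.
φ(89) = 89 − 1 = 88.
Multiply: 20 · 30 · 88 = 52800.

52800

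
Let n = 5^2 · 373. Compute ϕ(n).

φ(9325) = 9325 · (1 − 1/5) · (1 − 1/373)
       = 9325 · 1488/1865 = 7440.

7440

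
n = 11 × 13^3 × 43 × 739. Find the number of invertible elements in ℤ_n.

φ(11) = 11 − 1 = 10.
φ(13^3) = 13^2·(13−1) = 169·12 = 2028.
φ(43) = 43 − 1 = 42.
φ(739) = 739 − 1 = 738.
φ(767954759) = 10 × 2028 × 42 × 738 = 628598880.

628598880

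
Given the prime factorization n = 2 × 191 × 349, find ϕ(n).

66120

φ(2) = 2 − 1 = 1.
φ(191) = 191 − 1 = 190.
φ(349) = 349 − 1 = 348.
Since φ is multiplicative, φ(133318) = 1 · 190 · 348 = 66120.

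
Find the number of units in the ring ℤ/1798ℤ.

840

Prime factorization: 1798 = 2 × 29 × 31.
φ(1798) = 1798 · (1 − 1/2) · (1 − 1/29) · (1 − 1/31)
       = 1798 · 840/1798 = 840.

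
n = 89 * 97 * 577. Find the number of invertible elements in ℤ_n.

4866048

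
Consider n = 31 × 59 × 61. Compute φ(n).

φ(31) = 31 − 1 = 30.
φ(59) = 59 − 1 = 58.
φ(61) = 61 − 1 = 60.
Multiply: 30 · 58 · 60 = 104400.

104400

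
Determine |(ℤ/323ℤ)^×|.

First factor: 323 = 17 * 19.
φ(17) = 17 − 1 = 16.
φ(19) = 19 − 1 = 18.
φ(323) = 16 × 18 = 288.

288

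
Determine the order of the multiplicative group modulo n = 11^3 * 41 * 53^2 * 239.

φ(36636295421) = 36636295421 · (1 − 1/11) · (1 − 1/41) · (1 − 1/53) · (1 − 1/239)
       = 36636295421 · 4950400/5712817 = 31746915200.

31746915200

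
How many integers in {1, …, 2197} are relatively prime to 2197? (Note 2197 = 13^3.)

2028

φ(13^3) = 13^2·(13−1) = 169·12 = 2028.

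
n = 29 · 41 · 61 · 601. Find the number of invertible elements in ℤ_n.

40320000

φ(43589929) = 43589929 · (1 − 1/29) · (1 − 1/41) · (1 − 1/61) · (1 − 1/601)
       = 43589929 · 40320000/43589929 = 40320000.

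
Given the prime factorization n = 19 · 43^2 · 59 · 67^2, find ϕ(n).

φ(19) = 19 − 1 = 18.
φ(43^2) = 43^2 − 43^1 = 1849 − 43 = 1806.
φ(59) = 59 − 1 = 58.
φ(67^2) = 67^1·(67−1) = 67·66 = 4422.
Multiply: 18 · 1806 · 58 · 4422 = 8337521808.

8337521808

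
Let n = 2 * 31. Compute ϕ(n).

φ(2) = 2 − 1 = 1.
φ(31) = 31 − 1 = 30.
Since φ is multiplicative, φ(62) = 1 · 30 = 30.

30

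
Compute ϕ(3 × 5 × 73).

φ(1095) = 1095 · (1 − 1/3) · (1 − 1/5) · (1 − 1/73)
       = 1095 · 576/1095 = 576.

576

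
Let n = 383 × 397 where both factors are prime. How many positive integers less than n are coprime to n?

151272

φ(152051) = 152051 · (1 − 1/383) · (1 − 1/397)
       = 152051 · 151272/152051 = 151272.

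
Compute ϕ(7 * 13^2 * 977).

φ(1155791) = 1155791 · (1 − 1/7) · (1 − 1/13) · (1 − 1/977)
       = 1155791 · 70272/88907 = 913536.

913536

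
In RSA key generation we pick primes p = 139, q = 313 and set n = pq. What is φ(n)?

φ(n) = (p − 1)(q − 1) = (139−1)(313−1) = 138·312 = 43056.

43056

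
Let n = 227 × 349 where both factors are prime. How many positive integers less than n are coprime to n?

78648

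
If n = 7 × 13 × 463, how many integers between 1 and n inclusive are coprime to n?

φ(42133) = 42133 · (1 − 1/7) · (1 − 1/13) · (1 − 1/463)
       = 42133 · 33264/42133 = 33264.

33264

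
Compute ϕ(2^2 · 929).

1856

φ(3716) = 3716 · (1 − 1/2) · (1 − 1/929)
       = 3716 · 928/1858 = 1856.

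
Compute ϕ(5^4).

500

φ(5^4) = 5^3·(5−1) = 125·4 = 500.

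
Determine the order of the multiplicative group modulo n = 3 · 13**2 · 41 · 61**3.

2786284800

φ(4718254047) = 4718254047 · (1 − 1/3) · (1 − 1/13) · (1 − 1/41) · (1 − 1/61)
       = 4718254047 · 57600/97539 = 2786284800.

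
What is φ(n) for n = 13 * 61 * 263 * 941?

φ(196254019) = 196254019 · (1 − 1/13) · (1 − 1/61) · (1 − 1/263) · (1 − 1/941)
       = 196254019 · 177321600/196254019 = 177321600.

177321600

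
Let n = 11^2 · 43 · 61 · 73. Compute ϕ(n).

19958400

φ(11^2) = 11^1·(11−1) = 11·10 = 110.
φ(43) = 43 − 1 = 42.
φ(61) = 61 − 1 = 60.
φ(73) = 73 − 1 = 72.
Multiply: 110 · 42 · 60 · 72 = 19958400.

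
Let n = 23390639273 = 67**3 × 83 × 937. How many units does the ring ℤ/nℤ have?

φ(23390639273) = 23390639273 · (1 − 1/67) · (1 − 1/83) · (1 − 1/937)
       = 23390639273 · 5065632/5210657 = 22739622048.

22739622048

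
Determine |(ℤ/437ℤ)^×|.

First factor: 437 = 19 * 23.
φ(437) = 437 · (1 − 1/19) · (1 − 1/23)
       = 437 · 396/437 = 396.

396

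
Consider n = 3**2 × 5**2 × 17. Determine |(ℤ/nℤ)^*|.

φ(3^2) = 3^2 − 3^1 = 9 − 3 = 6.
φ(5^2) = 5^1·(5−1) = 5·4 = 20.
φ(17) = 17 − 1 = 16.
Since φ is multiplicative, φ(3825) = 6 · 20 · 16 = 1920.

1920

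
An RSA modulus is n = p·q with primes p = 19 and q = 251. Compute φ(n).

φ(4769) = 4769 · (1 − 1/19) · (1 − 1/251)
       = 4769 · 4500/4769 = 4500.

4500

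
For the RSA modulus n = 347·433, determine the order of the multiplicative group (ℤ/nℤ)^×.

149472

For distinct primes, φ(pq) = (p−1)(q−1) = 346 × 432 = 149472.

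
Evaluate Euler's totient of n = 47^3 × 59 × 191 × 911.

1019005514800

φ(1065853043557) = 1065853043557 · (1 − 1/47) · (1 − 1/59) · (1 − 1/191) · (1 − 1/911)
       = 1065853043557 · 461297200/482504773 = 1019005514800.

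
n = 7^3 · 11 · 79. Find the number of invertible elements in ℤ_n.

229320

φ(298067) = 298067 · (1 − 1/7) · (1 − 1/11) · (1 − 1/79)
       = 298067 · 4680/6083 = 229320.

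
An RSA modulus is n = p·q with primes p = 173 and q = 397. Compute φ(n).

68112

φ(68681) = 68681 · (1 − 1/173) · (1 − 1/397)
       = 68681 · 68112/68681 = 68112.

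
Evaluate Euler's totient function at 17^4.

78608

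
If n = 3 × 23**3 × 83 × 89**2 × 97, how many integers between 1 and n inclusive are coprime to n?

1435046959104

φ(3) = 3 − 1 = 2.
φ(23^3) = 23^3 − 23^2 = 12167 − 529 = 11638.
φ(83) = 83 − 1 = 82.
φ(89^2) = 89^1·(89−1) = 89·88 = 7832.
φ(97) = 97 − 1 = 96.
Since φ is multiplicative, φ(2327740713471) = 2 · 11638 · 82 · 7832 · 96 = 1435046959104.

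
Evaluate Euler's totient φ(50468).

21600

50468 = 2^2 × 11 × 31 × 37.
φ(2^2) = 2^1·(2−1) = 2·1 = 2.
φ(11) = 11 − 1 = 10.
φ(31) = 31 − 1 = 30.
φ(37) = 37 − 1 = 36.
Since φ is multiplicative, φ(50468) = 2 · 10 · 30 · 36 = 21600.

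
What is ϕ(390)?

96

Prime factorization: 390 = 2 · 3 · 5 · 13.
φ(2) = 2 − 1 = 1.
φ(3) = 3 − 1 = 2.
φ(5) = 5 − 1 = 4.
φ(13) = 13 − 1 = 12.
Since φ is multiplicative, φ(390) = 1 · 2 · 4 · 12 = 96.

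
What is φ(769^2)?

φ(591361) = 591361 · (1 − 1/769)
       = 591361 · 768/769 = 590592.

590592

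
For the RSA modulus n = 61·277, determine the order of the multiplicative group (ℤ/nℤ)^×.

For distinct primes, φ(pq) = (p−1)(q−1) = 60 × 276 = 16560.

16560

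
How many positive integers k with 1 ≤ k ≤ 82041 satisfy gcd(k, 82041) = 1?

Prime factorization: 82041 = 3 · 23 · 29 · 41.
φ(3) = 3 − 1 = 2.
φ(23) = 23 − 1 = 22.
φ(29) = 29 − 1 = 28.
φ(41) = 41 − 1 = 40.
φ(82041) = 2 × 22 × 28 × 40 = 49280.

49280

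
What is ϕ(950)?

360

950 = 2 × 5^2 × 19.
φ(950) = 950 · (1 − 1/2) · (1 − 1/5) · (1 − 1/19)
       = 950 · 72/190 = 360.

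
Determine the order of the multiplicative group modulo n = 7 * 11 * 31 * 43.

75600

φ(102641) = 102641 · (1 − 1/7) · (1 − 1/11) · (1 − 1/31) · (1 − 1/43)
       = 102641 · 75600/102641 = 75600.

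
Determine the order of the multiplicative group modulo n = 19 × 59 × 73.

φ(81833) = 81833 · (1 − 1/19) · (1 − 1/59) · (1 − 1/73)
       = 81833 · 75168/81833 = 75168.

75168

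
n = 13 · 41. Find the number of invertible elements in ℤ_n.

φ(13) = 13 − 1 = 12.
φ(41) = 41 − 1 = 40.
φ(533) = 12 × 40 = 480.

480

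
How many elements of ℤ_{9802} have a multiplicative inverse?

9802 = 2 * 13**2 * 29.
φ(9802) = 9802 · (1 − 1/2) · (1 − 1/13) · (1 − 1/29)
       = 9802 · 336/754 = 4368.

4368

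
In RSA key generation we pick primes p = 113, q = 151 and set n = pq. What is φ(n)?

φ(113) = 113 − 1 = 112.
φ(151) = 151 − 1 = 150.
Multiply: 112 · 150 = 16800.

16800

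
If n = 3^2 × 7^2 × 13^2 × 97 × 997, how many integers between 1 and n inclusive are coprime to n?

3758856192

φ(7207625061) = 7207625061 · (1 − 1/3) · (1 − 1/7) · (1 − 1/13) · (1 − 1/97) · (1 − 1/997)
       = 7207625061 · 13768704/26401557 = 3758856192.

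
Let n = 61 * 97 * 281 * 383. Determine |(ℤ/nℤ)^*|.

616089600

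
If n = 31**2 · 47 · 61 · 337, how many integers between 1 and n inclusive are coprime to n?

φ(31^2) = 31^1·(31−1) = 31·30 = 930.
φ(47) = 47 − 1 = 46.
φ(61) = 61 − 1 = 60.
φ(337) = 337 − 1 = 336.
φ(928498019) = 930 × 46 × 60 × 336 = 862444800.

862444800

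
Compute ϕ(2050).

First factor: 2050 = 2 * 5^2 * 41.
φ(2) = 2 − 1 = 1.
φ(5^2) = 5^1·(5−1) = 5·4 = 20.
φ(41) = 41 − 1 = 40.
Multiply: 1 · 20 · 40 = 800.

800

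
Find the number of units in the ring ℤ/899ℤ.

Factor 899: 899 = 29 × 31.
φ(29) = 29 − 1 = 28.
φ(31) = 31 − 1 = 30.
Since φ is multiplicative, φ(899) = 28 · 30 = 840.

840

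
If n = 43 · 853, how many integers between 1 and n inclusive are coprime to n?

35784

φ(36679) = 36679 · (1 − 1/43) · (1 − 1/853)
       = 36679 · 35784/36679 = 35784.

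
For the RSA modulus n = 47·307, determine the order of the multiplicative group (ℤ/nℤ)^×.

φ(14429) = 14429 · (1 − 1/47) · (1 − 1/307)
       = 14429 · 14076/14429 = 14076.

14076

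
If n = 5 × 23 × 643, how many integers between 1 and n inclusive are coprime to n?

56496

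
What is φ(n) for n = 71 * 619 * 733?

φ(71) = 71 − 1 = 70.
φ(619) = 619 − 1 = 618.
φ(733) = 733 − 1 = 732.
φ(32214617) = 70 × 618 × 732 = 31666320.

31666320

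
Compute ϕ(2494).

2494 = 2 · 29 · 43.
φ(2494) = 2494 · (1 − 1/2) · (1 − 1/29) · (1 − 1/43)
       = 2494 · 1176/2494 = 1176.

1176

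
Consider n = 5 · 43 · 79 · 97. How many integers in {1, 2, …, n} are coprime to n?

φ(1647545) = 1647545 · (1 − 1/5) · (1 − 1/43) · (1 − 1/79) · (1 − 1/97)
       = 1647545 · 1257984/1647545 = 1257984.

1257984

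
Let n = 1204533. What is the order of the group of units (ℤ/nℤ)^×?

698280

1204533 = 3^2 × 11 × 23^3.
φ(3^2) = 3^1·(3−1) = 3·2 = 6.
φ(11) = 11 − 1 = 10.
φ(23^3) = 23^3 − 23^2 = 12167 − 529 = 11638.
Multiply: 6 · 10 · 11638 = 698280.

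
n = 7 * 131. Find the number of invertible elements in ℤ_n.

780

φ(917) = 917 · (1 − 1/7) · (1 − 1/131)
       = 917 · 780/917 = 780.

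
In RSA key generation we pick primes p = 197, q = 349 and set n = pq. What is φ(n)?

68208

φ(n) = (p − 1)(q − 1) = (197−1)(349−1) = 196·348 = 68208.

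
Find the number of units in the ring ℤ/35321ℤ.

28080

Prime factorization: 35321 = 11 · 13^2 · 19.
φ(35321) = 35321 · (1 − 1/11) · (1 − 1/13) · (1 − 1/19)
       = 35321 · 2160/2717 = 28080.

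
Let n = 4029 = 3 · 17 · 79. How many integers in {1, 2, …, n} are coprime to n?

2496

φ(3) = 3 − 1 = 2.
φ(17) = 17 − 1 = 16.
φ(79) = 79 − 1 = 78.
Multiply: 2 · 16 · 78 = 2496.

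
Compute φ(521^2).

φ(521^2) = 521^1·(521−1) = 521·520 = 270920.

270920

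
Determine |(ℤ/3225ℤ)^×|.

1680

Factor 3225: 3225 = 3 × 5^2 × 43.
φ(3225) = 3225 · (1 − 1/3) · (1 − 1/5) · (1 − 1/43)
       = 3225 · 336/645 = 1680.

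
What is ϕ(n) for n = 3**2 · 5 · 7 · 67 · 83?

φ(3^2) = 3^1·(3−1) = 3·2 = 6.
φ(5) = 5 − 1 = 4.
φ(7) = 7 − 1 = 6.
φ(67) = 67 − 1 = 66.
φ(83) = 83 − 1 = 82.
Since φ is multiplicative, φ(1751715) = 6 · 4 · 6 · 66 · 82 = 779328.

779328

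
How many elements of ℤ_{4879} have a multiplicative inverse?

3840

4879 = 7 · 17 · 41.
φ(4879) = 4879 · (1 − 1/7) · (1 − 1/17) · (1 − 1/41)
       = 4879 · 3840/4879 = 3840.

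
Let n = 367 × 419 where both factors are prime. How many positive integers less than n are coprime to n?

152988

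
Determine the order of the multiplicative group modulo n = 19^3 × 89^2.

50892336

φ(19^3) = 19^2·(19−1) = 361·18 = 6498.
φ(89^2) = 89^1·(89−1) = 89·88 = 7832.
Since φ is multiplicative, φ(54330139) = 6498 · 7832 = 50892336.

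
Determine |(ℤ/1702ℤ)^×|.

792

Prime factorization: 1702 = 2 · 23 · 37.
φ(2) = 2 − 1 = 1.
φ(23) = 23 − 1 = 22.
φ(37) = 37 − 1 = 36.
Multiply: 1 · 22 · 36 = 792.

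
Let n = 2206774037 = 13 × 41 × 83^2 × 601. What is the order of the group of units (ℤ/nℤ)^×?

1960128000

φ(2206774037) = 2206774037 · (1 − 1/13) · (1 − 1/41) · (1 − 1/83) · (1 − 1/601)
       = 2206774037 · 23616000/26587639 = 1960128000.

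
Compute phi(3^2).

6

φ(9) = 9 · (1 − 1/3)
       = 9 · 2/3 = 6.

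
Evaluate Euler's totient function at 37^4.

1823508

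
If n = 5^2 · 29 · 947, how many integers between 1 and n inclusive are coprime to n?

φ(686575) = 686575 · (1 − 1/5) · (1 − 1/29) · (1 − 1/947)
       = 686575 · 105952/137315 = 529760.

529760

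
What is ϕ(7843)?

6600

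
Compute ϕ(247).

First factor: 247 = 13 · 19.
φ(13) = 13 − 1 = 12.
φ(19) = 19 − 1 = 18.
Since φ is multiplicative, φ(247) = 12 · 18 = 216.

216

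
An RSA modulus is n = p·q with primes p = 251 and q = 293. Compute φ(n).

73000

φ(251) = 251 − 1 = 250.
φ(293) = 293 − 1 = 292.
Multiply: 250 · 292 = 73000.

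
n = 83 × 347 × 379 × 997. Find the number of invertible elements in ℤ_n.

10681717536

φ(10882832263) = 10882832263 · (1 − 1/83) · (1 − 1/347) · (1 − 1/379) · (1 − 1/997)
       = 10882832263 · 10681717536/10882832263 = 10681717536.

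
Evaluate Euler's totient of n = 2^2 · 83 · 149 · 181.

φ(8953708) = 8953708 · (1 − 1/2) · (1 − 1/83) · (1 − 1/149) · (1 − 1/181)
       = 8953708 · 2184480/4476854 = 4368960.

4368960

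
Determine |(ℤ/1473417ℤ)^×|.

871200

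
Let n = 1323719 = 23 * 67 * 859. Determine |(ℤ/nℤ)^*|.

φ(1323719) = 1323719 · (1 − 1/23) · (1 − 1/67) · (1 − 1/859)
       = 1323719 · 1245816/1323719 = 1245816.

1245816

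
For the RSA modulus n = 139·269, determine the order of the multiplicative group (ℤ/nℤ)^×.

36984

φ(pq) = (p−1)(q−1) = 138 · 268 = 36984.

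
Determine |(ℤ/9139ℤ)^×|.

Factor 9139: 9139 = 13 · 19 · 37.
φ(9139) = 9139 · (1 − 1/13) · (1 − 1/19) · (1 − 1/37)
       = 9139 · 7776/9139 = 7776.

7776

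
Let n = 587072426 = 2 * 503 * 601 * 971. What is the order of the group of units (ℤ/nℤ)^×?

292164000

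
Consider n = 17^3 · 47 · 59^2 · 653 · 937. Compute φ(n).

444200565159936

φ(17^3) = 17^2·(17−1) = 289·16 = 4624.
φ(47) = 47 − 1 = 46.
φ(59^2) = 59^2 − 59^1 = 3481 − 59 = 3422.
φ(653) = 653 − 1 = 652.
φ(937) = 937 − 1 = 936.
Multiply: 4624 · 46 · 3422 · 652 · 936 = 444200565159936.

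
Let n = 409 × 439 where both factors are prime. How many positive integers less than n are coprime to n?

178704

φ(n) = (p − 1)(q − 1) = (409−1)(439−1) = 408·438 = 178704.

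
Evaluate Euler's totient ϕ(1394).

640

Factor 1394: 1394 = 2 × 17 × 41.
φ(1394) = 1394 · (1 − 1/2) · (1 − 1/17) · (1 − 1/41)
       = 1394 · 640/1394 = 640.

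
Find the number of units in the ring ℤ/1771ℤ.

1320

Prime factorization: 1771 = 7 × 11 × 23.
φ(7) = 7 − 1 = 6.
φ(11) = 11 − 1 = 10.
φ(23) = 23 − 1 = 22.
Since φ is multiplicative, φ(1771) = 6 · 10 · 22 = 1320.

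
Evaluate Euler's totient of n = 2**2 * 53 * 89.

9152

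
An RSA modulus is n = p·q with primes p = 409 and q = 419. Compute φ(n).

170544

φ(n) = (p − 1)(q − 1) = (409−1)(419−1) = 408·418 = 170544.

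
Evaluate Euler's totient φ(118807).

101088

Factor 118807: 118807 = 13^2 · 19 · 37.
φ(118807) = 118807 · (1 − 1/13) · (1 − 1/19) · (1 − 1/37)
       = 118807 · 7776/9139 = 101088.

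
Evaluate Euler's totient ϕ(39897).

First factor: 39897 = 3^2 × 11 × 13 × 31.
φ(3^2) = 3^2 − 3^1 = 9 − 3 = 6.
φ(11) = 11 − 1 = 10.
φ(13) = 13 − 1 = 12.
φ(31) = 31 − 1 = 30.
Since φ is multiplicative, φ(39897) = 6 · 10 · 12 · 30 = 21600.

21600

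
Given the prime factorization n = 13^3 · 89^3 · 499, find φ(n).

703979445312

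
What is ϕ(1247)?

1176

Factor 1247: 1247 = 29 × 43.
φ(29) = 29 − 1 = 28.
φ(43) = 43 − 1 = 42.
φ(1247) = 28 × 42 = 1176.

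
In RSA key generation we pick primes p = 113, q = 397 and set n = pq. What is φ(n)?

44352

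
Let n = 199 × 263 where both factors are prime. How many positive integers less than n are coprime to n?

φ(pq) = (p−1)(q−1) = 198 · 262 = 51876.

51876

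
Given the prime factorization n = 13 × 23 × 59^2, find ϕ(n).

903408

φ(1040819) = 1040819 · (1 − 1/13) · (1 − 1/23) · (1 − 1/59)
       = 1040819 · 15312/17641 = 903408.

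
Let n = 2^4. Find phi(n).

φ(16) = 16 · (1 − 1/2)
       = 16 · 1/2 = 8.

8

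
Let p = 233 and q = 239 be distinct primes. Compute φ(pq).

φ(pq) = (p−1)(q−1) = 232 · 238 = 55216.

55216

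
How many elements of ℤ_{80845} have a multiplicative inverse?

57024

First factor: 80845 = 5 * 19 * 23 * 37.
φ(80845) = 80845 · (1 − 1/5) · (1 − 1/19) · (1 − 1/23) · (1 − 1/37)
       = 80845 · 57024/80845 = 57024.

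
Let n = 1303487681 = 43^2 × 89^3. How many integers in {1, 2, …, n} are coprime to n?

1258868688

φ(43^2) = 43^2 − 43^1 = 1849 − 43 = 1806.
φ(89^3) = 89^3 − 89^2 = 704969 − 7921 = 697048.
φ(1303487681) = 1806 × 697048 = 1258868688.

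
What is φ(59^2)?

φ(59^2) = 59^2 − 59^1 = 3481 − 59 = 3422.

3422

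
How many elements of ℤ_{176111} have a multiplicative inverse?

142560

First factor: 176111 = 13 · 19 · 23 · 31.
φ(13) = 13 − 1 = 12.
φ(19) = 19 − 1 = 18.
φ(23) = 23 − 1 = 22.
φ(31) = 31 − 1 = 30.
Multiply: 12 · 18 · 22 · 30 = 142560.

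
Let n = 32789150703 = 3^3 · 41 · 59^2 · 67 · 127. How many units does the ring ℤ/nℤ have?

20489293440

φ(3^3) = 3^2·(3−1) = 9·2 = 18.
φ(41) = 41 − 1 = 40.
φ(59^2) = 59^2 − 59^1 = 3481 − 59 = 3422.
φ(67) = 67 − 1 = 66.
φ(127) = 127 − 1 = 126.
Since φ is multiplicative, φ(32789150703) = 18 · 40 · 3422 · 66 · 126 = 20489293440.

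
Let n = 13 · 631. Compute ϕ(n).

φ(13) = 13 − 1 = 12.
φ(631) = 631 − 1 = 630.
Multiply: 12 · 630 = 7560.

7560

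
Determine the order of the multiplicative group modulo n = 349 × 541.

187920

φ(349) = 349 − 1 = 348.
φ(541) = 541 − 1 = 540.
Multiply: 348 · 540 = 187920.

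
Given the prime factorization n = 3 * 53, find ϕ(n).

104

φ(3) = 3 − 1 = 2.
φ(53) = 53 − 1 = 52.
Since φ is multiplicative, φ(159) = 2 · 52 = 104.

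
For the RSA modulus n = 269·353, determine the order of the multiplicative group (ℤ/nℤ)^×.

φ(269) = 269 − 1 = 268.
φ(353) = 353 − 1 = 352.
Multiply: 268 · 352 = 94336.

94336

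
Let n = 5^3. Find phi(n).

100

φ(5^3) = 5^2·(5−1) = 25·4 = 100.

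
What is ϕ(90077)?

81120

90077 = 13**3 * 41.
φ(90077) = 90077 · (1 − 1/13) · (1 − 1/41)
       = 90077 · 480/533 = 81120.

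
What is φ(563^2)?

316406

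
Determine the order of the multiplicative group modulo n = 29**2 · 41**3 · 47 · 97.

241108654080

φ(264251315599) = 264251315599 · (1 − 1/29) · (1 − 1/41) · (1 − 1/47) · (1 − 1/97)
       = 264251315599 · 4945920/5420651 = 241108654080.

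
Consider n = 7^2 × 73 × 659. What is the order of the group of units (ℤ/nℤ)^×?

1989792

φ(2357243) = 2357243 · (1 − 1/7) · (1 − 1/73) · (1 − 1/659)
       = 2357243 · 284256/336749 = 1989792.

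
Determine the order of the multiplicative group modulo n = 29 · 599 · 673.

φ(11690683) = 11690683 · (1 − 1/29) · (1 − 1/599) · (1 − 1/673)
       = 11690683 · 11251968/11690683 = 11251968.

11251968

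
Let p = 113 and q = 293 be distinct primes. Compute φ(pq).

32704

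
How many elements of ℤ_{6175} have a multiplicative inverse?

4320

Factor 6175: 6175 = 5^2 · 13 · 19.
φ(5^2) = 5^2 − 5^1 = 25 − 5 = 20.
φ(13) = 13 − 1 = 12.
φ(19) = 19 − 1 = 18.
φ(6175) = 20 × 12 × 18 = 4320.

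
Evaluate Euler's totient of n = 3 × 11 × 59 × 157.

180960

φ(3) = 3 − 1 = 2.
φ(11) = 11 − 1 = 10.
φ(59) = 59 − 1 = 58.
φ(157) = 157 − 1 = 156.
Multiply: 2 · 10 · 58 · 156 = 180960.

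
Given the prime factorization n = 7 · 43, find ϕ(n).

φ(7) = 7 − 1 = 6.
φ(43) = 43 − 1 = 42.
Multiply: 6 · 42 = 252.

252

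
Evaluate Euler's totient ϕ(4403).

3456

First factor: 4403 = 7 × 17 × 37.
φ(7) = 7 − 1 = 6.
φ(17) = 17 − 1 = 16.
φ(37) = 37 − 1 = 36.
Since φ is multiplicative, φ(4403) = 6 · 16 · 36 = 3456.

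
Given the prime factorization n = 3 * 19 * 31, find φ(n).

φ(3) = 3 − 1 = 2.
φ(19) = 19 − 1 = 18.
φ(31) = 31 − 1 = 30.
Multiply: 2 · 18 · 30 = 1080.

1080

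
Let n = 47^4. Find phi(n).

φ(4879681) = 4879681 · (1 − 1/47)
       = 4879681 · 46/47 = 4775858.

4775858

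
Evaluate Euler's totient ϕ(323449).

First factor: 323449 = 7^3 * 23 * 41.
φ(323449) = 323449 · (1 − 1/7) · (1 − 1/23) · (1 − 1/41)
       = 323449 · 5280/6601 = 258720.

258720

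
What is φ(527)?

First factor: 527 = 17 × 31.
φ(17) = 17 − 1 = 16.
φ(31) = 31 − 1 = 30.
φ(527) = 16 × 30 = 480.

480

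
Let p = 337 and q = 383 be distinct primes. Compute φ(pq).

128352

φ(n) = (p − 1)(q − 1) = (337−1)(383−1) = 336·382 = 128352.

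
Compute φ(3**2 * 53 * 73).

22464

φ(34821) = 34821 · (1 − 1/3) · (1 − 1/53) · (1 − 1/73)
       = 34821 · 7488/11607 = 22464.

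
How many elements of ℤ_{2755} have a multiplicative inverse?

Prime factorization: 2755 = 5 * 19 * 29.
φ(5) = 5 − 1 = 4.
φ(19) = 19 − 1 = 18.
φ(29) = 29 − 1 = 28.
Multiply: 4 · 18 · 28 = 2016.

2016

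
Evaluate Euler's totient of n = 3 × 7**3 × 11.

φ(11319) = 11319 · (1 − 1/3) · (1 − 1/7) · (1 − 1/11)
       = 11319 · 120/231 = 5880.

5880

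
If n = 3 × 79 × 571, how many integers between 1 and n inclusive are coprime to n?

88920

φ(135327) = 135327 · (1 − 1/3) · (1 − 1/79) · (1 − 1/571)
       = 135327 · 88920/135327 = 88920.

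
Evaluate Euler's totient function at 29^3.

23548

φ(29^3) = 29^3 − 29^2 = 24389 − 841 = 23548.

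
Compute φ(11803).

10080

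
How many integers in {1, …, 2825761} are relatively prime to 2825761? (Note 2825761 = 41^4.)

2756840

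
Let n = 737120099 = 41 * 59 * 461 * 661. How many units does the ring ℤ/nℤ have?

704352000

φ(737120099) = 737120099 · (1 − 1/41) · (1 − 1/59) · (1 − 1/461) · (1 − 1/661)
       = 737120099 · 704352000/737120099 = 704352000.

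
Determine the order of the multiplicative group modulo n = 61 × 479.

φ(29219) = 29219 · (1 − 1/61) · (1 − 1/479)
       = 29219 · 28680/29219 = 28680.

28680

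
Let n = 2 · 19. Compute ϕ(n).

φ(2) = 2 − 1 = 1.
φ(19) = 19 − 1 = 18.
φ(38) = 1 × 18 = 18.

18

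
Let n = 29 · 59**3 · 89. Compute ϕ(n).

497476672

φ(29) = 29 − 1 = 28.
φ(59^3) = 59^3 − 59^2 = 205379 − 3481 = 201898.
φ(89) = 89 − 1 = 88.
φ(530083199) = 28 × 201898 × 88 = 497476672.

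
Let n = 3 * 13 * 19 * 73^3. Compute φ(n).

φ(3) = 3 − 1 = 2.
φ(13) = 13 − 1 = 12.
φ(19) = 19 − 1 = 18.
φ(73^3) = 73^2·(73−1) = 5329·72 = 383688.
Multiply: 2 · 12 · 18 · 383688 = 165753216.

165753216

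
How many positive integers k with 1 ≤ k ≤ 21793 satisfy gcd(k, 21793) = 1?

19440

Factor 21793: 21793 = 19 * 31 * 37.
φ(19) = 19 − 1 = 18.
φ(31) = 31 − 1 = 30.
φ(37) = 37 − 1 = 36.
Since φ is multiplicative, φ(21793) = 18 · 30 · 36 = 19440.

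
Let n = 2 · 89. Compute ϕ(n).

φ(2) = 2 − 1 = 1.
φ(89) = 89 − 1 = 88.
φ(178) = 1 × 88 = 88.

88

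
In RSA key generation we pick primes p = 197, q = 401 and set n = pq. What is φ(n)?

φ(78997) = 78997 · (1 − 1/197) · (1 − 1/401)
       = 78997 · 78400/78997 = 78400.

78400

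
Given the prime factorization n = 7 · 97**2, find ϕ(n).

55872

φ(65863) = 65863 · (1 − 1/7) · (1 − 1/97)
       = 65863 · 576/679 = 55872.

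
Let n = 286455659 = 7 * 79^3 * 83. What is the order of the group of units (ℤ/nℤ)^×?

φ(286455659) = 286455659 · (1 − 1/7) · (1 − 1/79) · (1 − 1/83)
       = 286455659 · 38376/45899 = 239504616.

239504616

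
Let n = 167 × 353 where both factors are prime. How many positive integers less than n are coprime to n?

φ(167) = 167 − 1 = 166.
φ(353) = 353 − 1 = 352.
Since φ is multiplicative, φ(58951) = 166 · 352 = 58432.

58432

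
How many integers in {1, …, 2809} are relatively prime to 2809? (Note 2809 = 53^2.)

2756

φ(53^2) = 53^2 − 53^1 = 2809 − 53 = 2756.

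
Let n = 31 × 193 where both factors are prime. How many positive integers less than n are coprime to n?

φ(5983) = 5983 · (1 − 1/31) · (1 − 1/193)
       = 5983 · 5760/5983 = 5760.

5760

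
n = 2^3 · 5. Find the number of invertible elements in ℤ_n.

φ(2^3) = 2^3 − 2^2 = 8 − 4 = 4.
φ(5) = 5 − 1 = 4.
Since φ is multiplicative, φ(40) = 4 · 4 = 16.

16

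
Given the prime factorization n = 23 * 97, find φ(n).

φ(23) = 23 − 1 = 22.
φ(97) = 97 − 1 = 96.
Multiply: 22 · 96 = 2112.

2112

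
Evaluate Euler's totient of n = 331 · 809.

266640

φ(267779) = 267779 · (1 − 1/331) · (1 − 1/809)
       = 267779 · 266640/267779 = 266640.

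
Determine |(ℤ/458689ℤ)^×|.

332640

Prime factorization: 458689 = 7^2 · 11 · 23 · 37.
φ(7^2) = 7^1·(7−1) = 7·6 = 42.
φ(11) = 11 − 1 = 10.
φ(23) = 23 − 1 = 22.
φ(37) = 37 − 1 = 36.
φ(458689) = 42 × 10 × 22 × 36 = 332640.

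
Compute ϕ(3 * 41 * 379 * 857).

φ(3) = 3 − 1 = 2.
φ(41) = 41 − 1 = 40.
φ(379) = 379 − 1 = 378.
φ(857) = 857 − 1 = 856.
φ(39950769) = 2 × 40 × 378 × 856 = 25885440.

25885440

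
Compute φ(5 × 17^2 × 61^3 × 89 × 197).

φ(5750605626485) = 5750605626485 · (1 − 1/5) · (1 − 1/17) · (1 − 1/61) · (1 − 1/89) · (1 − 1/197)
       = 5750605626485 · 66232320/90908605 = 4189657866240.

4189657866240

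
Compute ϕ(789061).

576576

789061 = 7 * 13^2 * 23 * 29.
φ(789061) = 789061 · (1 − 1/7) · (1 − 1/13) · (1 − 1/23) · (1 − 1/29)
       = 789061 · 44352/60697 = 576576.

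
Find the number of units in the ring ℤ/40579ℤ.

28800

Prime factorization: 40579 = 7 * 11 * 17 * 31.
φ(7) = 7 − 1 = 6.
φ(11) = 11 − 1 = 10.
φ(17) = 17 − 1 = 16.
φ(31) = 31 − 1 = 30.
φ(40579) = 6 × 10 × 16 × 30 = 28800.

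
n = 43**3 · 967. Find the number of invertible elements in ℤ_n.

φ(76883269) = 76883269 · (1 − 1/43) · (1 − 1/967)
       = 76883269 · 40572/41581 = 75017628.

75017628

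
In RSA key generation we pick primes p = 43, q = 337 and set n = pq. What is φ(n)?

φ(43) = 43 − 1 = 42.
φ(337) = 337 − 1 = 336.
φ(14491) = 42 × 336 = 14112.

14112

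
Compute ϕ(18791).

16632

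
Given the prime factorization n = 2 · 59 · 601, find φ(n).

φ(2) = 2 − 1 = 1.
φ(59) = 59 − 1 = 58.
φ(601) = 601 − 1 = 600.
φ(70918) = 1 × 58 × 600 = 34800.

34800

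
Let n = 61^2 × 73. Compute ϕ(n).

263520

φ(61^2) = 61^2 − 61^1 = 3721 − 61 = 3660.
φ(73) = 73 − 1 = 72.
Since φ is multiplicative, φ(271633) = 3660 · 72 = 263520.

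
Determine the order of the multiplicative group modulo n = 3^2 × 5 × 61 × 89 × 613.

77552640

φ(3^2) = 3^1·(3−1) = 3·2 = 6.
φ(5) = 5 − 1 = 4.
φ(61) = 61 − 1 = 60.
φ(89) = 89 − 1 = 88.
φ(613) = 613 − 1 = 612.
Multiply: 6 · 4 · 60 · 88 · 612 = 77552640.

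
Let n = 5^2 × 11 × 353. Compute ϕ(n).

70400

φ(5^2) = 5^1·(5−1) = 5·4 = 20.
φ(11) = 11 − 1 = 10.
φ(353) = 353 − 1 = 352.
Multiply: 20 · 10 · 352 = 70400.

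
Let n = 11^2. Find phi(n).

φ(11^2) = 11^1·(11−1) = 11·10 = 110.

110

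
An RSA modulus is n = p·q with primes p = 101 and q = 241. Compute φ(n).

24000

φ(24341) = 24341 · (1 − 1/101) · (1 − 1/241)
       = 24341 · 24000/24341 = 24000.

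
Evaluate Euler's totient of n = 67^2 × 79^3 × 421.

φ(67^2) = 67^1·(67−1) = 67·66 = 4422.
φ(79^3) = 79^3 − 79^2 = 493039 − 6241 = 486798.
φ(421) = 421 − 1 = 420.
Multiply: 4422 · 486798 · 420 = 904100717520.

904100717520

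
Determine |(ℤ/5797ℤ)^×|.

4800

Factor 5797: 5797 = 11 · 17 · 31.
φ(11) = 11 − 1 = 10.
φ(17) = 17 − 1 = 16.
φ(31) = 31 − 1 = 30.
Multiply: 10 · 16 · 30 = 4800.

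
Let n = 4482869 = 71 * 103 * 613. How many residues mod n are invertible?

4369680

φ(4482869) = 4482869 · (1 − 1/71) · (1 − 1/103) · (1 − 1/613)
       = 4482869 · 4369680/4482869 = 4369680.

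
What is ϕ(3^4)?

φ(81) = 81 · (1 − 1/3)
       = 81 · 2/3 = 54.

54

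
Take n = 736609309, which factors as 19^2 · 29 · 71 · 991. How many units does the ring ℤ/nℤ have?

φ(19^2) = 19^2 − 19^1 = 361 − 19 = 342.
φ(29) = 29 − 1 = 28.
φ(71) = 71 − 1 = 70.
φ(991) = 991 − 1 = 990.
Multiply: 342 · 28 · 70 · 990 = 663616800.

663616800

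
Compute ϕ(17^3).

4624

φ(17^3) = 17^3 − 17^2 = 4913 − 289 = 4624.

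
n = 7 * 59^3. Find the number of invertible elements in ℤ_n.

φ(7) = 7 − 1 = 6.
φ(59^3) = 59^2·(59−1) = 3481·58 = 201898.
Since φ is multiplicative, φ(1437653) = 6 · 201898 = 1211388.

1211388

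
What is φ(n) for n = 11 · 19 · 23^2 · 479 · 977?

42491370240

φ(11) = 11 − 1 = 10.
φ(19) = 19 − 1 = 18.
φ(23^2) = 23^2 − 23^1 = 529 − 23 = 506.
φ(479) = 479 − 1 = 478.
φ(977) = 977 − 1 = 976.
Since φ is multiplicative, φ(51740668463) = 10 · 18 · 506 · 478 · 976 = 42491370240.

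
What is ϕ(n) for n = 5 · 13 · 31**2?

φ(5) = 5 − 1 = 4.
φ(13) = 13 − 1 = 12.
φ(31^2) = 31^1·(31−1) = 31·30 = 930.
φ(62465) = 4 × 12 × 930 = 44640.

44640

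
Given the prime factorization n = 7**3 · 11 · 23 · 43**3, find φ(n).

φ(7^3) = 7^3 − 7^2 = 343 − 49 = 294.
φ(11) = 11 − 1 = 10.
φ(23) = 23 − 1 = 22.
φ(43^3) = 43^3 − 43^2 = 79507 − 1849 = 77658.
Since φ is multiplicative, φ(6899537953) = 294 · 10 · 22 · 77658 = 5022919440.

5022919440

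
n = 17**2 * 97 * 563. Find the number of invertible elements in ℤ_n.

φ(15782579) = 15782579 · (1 − 1/17) · (1 − 1/97) · (1 − 1/563)
       = 15782579 · 863232/928387 = 14674944.

14674944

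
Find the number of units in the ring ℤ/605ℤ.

440

Prime factorization: 605 = 5 × 11**2.
φ(5) = 5 − 1 = 4.
φ(11^2) = 11^2 − 11^1 = 121 − 11 = 110.
Since φ is multiplicative, φ(605) = 4 · 110 = 440.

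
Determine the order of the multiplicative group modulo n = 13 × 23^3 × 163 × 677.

φ(13) = 13 − 1 = 12.
φ(23^3) = 23^3 − 23^2 = 12167 − 529 = 11638.
φ(163) = 163 − 1 = 162.
φ(677) = 677 − 1 = 676.
φ(17454328021) = 12 × 11638 × 162 × 676 = 15294007872.

15294007872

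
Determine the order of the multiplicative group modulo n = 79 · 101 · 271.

2106000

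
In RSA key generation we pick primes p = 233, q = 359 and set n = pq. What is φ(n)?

83056

φ(233) = 233 − 1 = 232.
φ(359) = 359 − 1 = 358.
Since φ is multiplicative, φ(83647) = 232 · 358 = 83056.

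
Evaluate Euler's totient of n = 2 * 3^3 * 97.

φ(2) = 2 − 1 = 1.
φ(3^3) = 3^3 − 3^2 = 27 − 9 = 18.
φ(97) = 97 − 1 = 96.
Since φ is multiplicative, φ(5238) = 1 · 18 · 96 = 1728.

1728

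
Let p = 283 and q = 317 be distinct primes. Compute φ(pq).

89112

φ(pq) = (p−1)(q−1) = 282 · 316 = 89112.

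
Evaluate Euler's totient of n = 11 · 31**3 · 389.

111860400

φ(11) = 11 − 1 = 10.
φ(31^3) = 31^3 − 31^2 = 29791 − 961 = 28830.
φ(389) = 389 − 1 = 388.
φ(127475689) = 10 × 28830 × 388 = 111860400.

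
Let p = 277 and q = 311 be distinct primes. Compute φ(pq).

φ(277) = 277 − 1 = 276.
φ(311) = 311 − 1 = 310.
Since φ is multiplicative, φ(86147) = 276 · 310 = 85560.

85560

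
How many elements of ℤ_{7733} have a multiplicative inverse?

6480

First factor: 7733 = 11 · 19 · 37.
φ(11) = 11 − 1 = 10.
φ(19) = 19 − 1 = 18.
φ(37) = 37 − 1 = 36.
Multiply: 10 · 18 · 36 = 6480.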